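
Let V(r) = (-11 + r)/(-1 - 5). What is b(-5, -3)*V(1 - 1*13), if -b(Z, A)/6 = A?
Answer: 69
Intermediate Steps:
b(Z, A) = -6*A
V(r) = 11/6 - r/6 (V(r) = (-11 + r)/(-6) = (-11 + r)*(-1/6) = 11/6 - r/6)
b(-5, -3)*V(1 - 1*13) = (-6*(-3))*(11/6 - (1 - 1*13)/6) = 18*(11/6 - (1 - 13)/6) = 18*(11/6 - 1/6*(-12)) = 18*(11/6 + 2) = 18*(23/6) = 69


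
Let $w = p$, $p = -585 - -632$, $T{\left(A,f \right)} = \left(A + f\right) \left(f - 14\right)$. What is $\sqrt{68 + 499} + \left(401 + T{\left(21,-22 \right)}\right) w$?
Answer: $20539 + 9 \sqrt{7} \approx 20563.0$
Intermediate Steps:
$T{\left(A,f \right)} = \left(-14 + f\right) \left(A + f\right)$ ($T{\left(A,f \right)} = \left(A + f\right) \left(-14 + f\right) = \left(-14 + f\right) \left(A + f\right)$)
$p = 47$ ($p = -585 + 632 = 47$)
$w = 47$
$\sqrt{68 + 499} + \left(401 + T{\left(21,-22 \right)}\right) w = \sqrt{68 + 499} + \left(401 + \left(\left(-22\right)^{2} - 294 - -308 + 21 \left(-22\right)\right)\right) 47 = \sqrt{567} + \left(401 + \left(484 - 294 + 308 - 462\right)\right) 47 = 9 \sqrt{7} + \left(401 + 36\right) 47 = 9 \sqrt{7} + 437 \cdot 47 = 9 \sqrt{7} + 20539 = 20539 + 9 \sqrt{7}$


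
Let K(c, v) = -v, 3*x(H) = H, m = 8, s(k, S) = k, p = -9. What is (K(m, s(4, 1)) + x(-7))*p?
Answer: 57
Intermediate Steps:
x(H) = H/3
(K(m, s(4, 1)) + x(-7))*p = (-1*4 + (1/3)*(-7))*(-9) = (-4 - 7/3)*(-9) = -19/3*(-9) = 57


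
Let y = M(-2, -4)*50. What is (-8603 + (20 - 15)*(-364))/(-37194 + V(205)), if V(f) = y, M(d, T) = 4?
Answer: 10423/36994 ≈ 0.28175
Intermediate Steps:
y = 200 (y = 4*50 = 200)
V(f) = 200
(-8603 + (20 - 15)*(-364))/(-37194 + V(205)) = (-8603 + (20 - 15)*(-364))/(-37194 + 200) = (-8603 + 5*(-364))/(-36994) = (-8603 - 1820)*(-1/36994) = -10423*(-1/36994) = 10423/36994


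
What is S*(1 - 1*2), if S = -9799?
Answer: 9799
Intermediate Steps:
S*(1 - 1*2) = -9799*(1 - 1*2) = -9799*(1 - 2) = -9799*(-1) = 9799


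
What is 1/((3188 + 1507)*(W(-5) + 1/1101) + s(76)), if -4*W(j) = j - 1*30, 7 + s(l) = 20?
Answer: 1468/60332619 ≈ 2.4332e-5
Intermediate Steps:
s(l) = 13 (s(l) = -7 + 20 = 13)
W(j) = 15/2 - j/4 (W(j) = -(j - 1*30)/4 = -(j - 30)/4 = -(-30 + j)/4 = 15/2 - j/4)
1/((3188 + 1507)*(W(-5) + 1/1101) + s(76)) = 1/((3188 + 1507)*((15/2 - ¼*(-5)) + 1/1101) + 13) = 1/(4695*((15/2 + 5/4) + 1/1101) + 13) = 1/(4695*(35/4 + 1/1101) + 13) = 1/(4695*(38539/4404) + 13) = 1/(60313535/1468 + 13) = 1/(60332619/1468) = 1468/60332619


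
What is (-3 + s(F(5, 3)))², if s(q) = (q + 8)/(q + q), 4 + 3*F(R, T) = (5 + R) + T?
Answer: 49/36 ≈ 1.3611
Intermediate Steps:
F(R, T) = ⅓ + R/3 + T/3 (F(R, T) = -4/3 + ((5 + R) + T)/3 = -4/3 + (5 + R + T)/3 = -4/3 + (5/3 + R/3 + T/3) = ⅓ + R/3 + T/3)
s(q) = (8 + q)/(2*q) (s(q) = (8 + q)/((2*q)) = (8 + q)*(1/(2*q)) = (8 + q)/(2*q))
(-3 + s(F(5, 3)))² = (-3 + (8 + (⅓ + (⅓)*5 + (⅓)*3))/(2*(⅓ + (⅓)*5 + (⅓)*3)))² = (-3 + (8 + (⅓ + 5/3 + 1))/(2*(⅓ + 5/3 + 1)))² = (-3 + (½)*(8 + 3)/3)² = (-3 + (½)*(⅓)*11)² = (-3 + 11/6)² = (-7/6)² = 49/36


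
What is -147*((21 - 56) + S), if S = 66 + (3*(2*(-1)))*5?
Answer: -147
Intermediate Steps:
S = 36 (S = 66 + (3*(-2))*5 = 66 - 6*5 = 66 - 30 = 36)
-147*((21 - 56) + S) = -147*((21 - 56) + 36) = -147*(-35 + 36) = -147*1 = -147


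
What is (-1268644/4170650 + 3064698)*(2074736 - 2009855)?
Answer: 414647380968339168/2085325 ≈ 1.9884e+11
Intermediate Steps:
(-1268644/4170650 + 3064698)*(2074736 - 2009855) = (-1268644*1/4170650 + 3064698)*64881 = (-634322/2085325 + 3064698)*64881 = (6390890722528/2085325)*64881 = 414647380968339168/2085325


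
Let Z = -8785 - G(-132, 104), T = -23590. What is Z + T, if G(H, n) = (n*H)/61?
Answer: -1961147/61 ≈ -32150.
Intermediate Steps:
G(H, n) = H*n/61 (G(H, n) = (H*n)*(1/61) = H*n/61)
Z = -522157/61 (Z = -8785 - (-132)*104/61 = -8785 - 1*(-13728/61) = -8785 + 13728/61 = -522157/61 ≈ -8560.0)
Z + T = -522157/61 - 23590 = -1961147/61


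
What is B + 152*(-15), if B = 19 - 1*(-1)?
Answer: -2260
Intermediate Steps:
B = 20 (B = 19 + 1 = 20)
B + 152*(-15) = 20 + 152*(-15) = 20 - 2280 = -2260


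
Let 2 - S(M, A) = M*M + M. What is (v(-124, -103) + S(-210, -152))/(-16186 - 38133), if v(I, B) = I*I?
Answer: 28512/54319 ≈ 0.52490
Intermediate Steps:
v(I, B) = I**2
S(M, A) = 2 - M - M**2 (S(M, A) = 2 - (M*M + M) = 2 - (M**2 + M) = 2 - (M + M**2) = 2 + (-M - M**2) = 2 - M - M**2)
(v(-124, -103) + S(-210, -152))/(-16186 - 38133) = ((-124)**2 + (2 - 1*(-210) - 1*(-210)**2))/(-16186 - 38133) = (15376 + (2 + 210 - 1*44100))/(-54319) = (15376 + (2 + 210 - 44100))*(-1/54319) = (15376 - 43888)*(-1/54319) = -28512*(-1/54319) = 28512/54319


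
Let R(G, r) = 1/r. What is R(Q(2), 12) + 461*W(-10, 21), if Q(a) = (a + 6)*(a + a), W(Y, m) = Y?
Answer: -55319/12 ≈ -4609.9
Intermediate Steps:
Q(a) = 2*a*(6 + a) (Q(a) = (6 + a)*(2*a) = 2*a*(6 + a))
R(Q(2), 12) + 461*W(-10, 21) = 1/12 + 461*(-10) = 1/12 - 4610 = -55319/12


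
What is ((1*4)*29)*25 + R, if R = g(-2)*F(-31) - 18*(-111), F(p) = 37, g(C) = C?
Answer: 4824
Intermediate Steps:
R = 1924 (R = -2*37 - 18*(-111) = -74 - 1*(-1998) = -74 + 1998 = 1924)
((1*4)*29)*25 + R = ((1*4)*29)*25 + 1924 = (4*29)*25 + 1924 = 116*25 + 1924 = 2900 + 1924 = 4824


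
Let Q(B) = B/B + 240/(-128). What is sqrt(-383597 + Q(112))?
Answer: I*sqrt(6137566)/4 ≈ 619.35*I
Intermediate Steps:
Q(B) = -7/8 (Q(B) = 1 + 240*(-1/128) = 1 - 15/8 = -7/8)
sqrt(-383597 + Q(112)) = sqrt(-383597 - 7/8) = sqrt(-3068783/8) = I*sqrt(6137566)/4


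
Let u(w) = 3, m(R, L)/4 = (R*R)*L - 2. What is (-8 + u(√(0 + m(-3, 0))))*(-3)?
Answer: 15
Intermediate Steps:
m(R, L) = -8 + 4*L*R² (m(R, L) = 4*((R*R)*L - 2) = 4*(R²*L - 2) = 4*(L*R² - 2) = 4*(-2 + L*R²) = -8 + 4*L*R²)
(-8 + u(√(0 + m(-3, 0))))*(-3) = (-8 + 3)*(-3) = -5*(-3) = 15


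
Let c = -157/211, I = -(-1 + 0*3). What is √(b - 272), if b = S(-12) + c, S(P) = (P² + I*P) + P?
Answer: 3*I*√755591/211 ≈ 12.359*I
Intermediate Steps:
I = 1 (I = -(-1 + 0) = -1*(-1) = 1)
c = -157/211 (c = -157*1/211 = -157/211 ≈ -0.74408)
S(P) = P² + 2*P (S(P) = (P² + 1*P) + P = (P² + P) + P = (P + P²) + P = P² + 2*P)
b = 25163/211 (b = -12*(2 - 12) - 157/211 = -12*(-10) - 157/211 = 120 - 157/211 = 25163/211 ≈ 119.26)
√(b - 272) = √(25163/211 - 272) = √(-32229/211) = 3*I*√755591/211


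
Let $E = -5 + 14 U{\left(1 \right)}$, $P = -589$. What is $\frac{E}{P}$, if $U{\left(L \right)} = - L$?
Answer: $\frac{1}{31} \approx 0.032258$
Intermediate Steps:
$E = -19$ ($E = -5 + 14 \left(\left(-1\right) 1\right) = -5 + 14 \left(-1\right) = -5 - 14 = -19$)
$\frac{E}{P} = - \frac{19}{-589} = \left(-19\right) \left(- \frac{1}{589}\right) = \frac{1}{31}$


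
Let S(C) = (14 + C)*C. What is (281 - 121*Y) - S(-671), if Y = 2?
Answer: -440808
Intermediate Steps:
S(C) = C*(14 + C)
(281 - 121*Y) - S(-671) = (281 - 121*2) - (-671)*(14 - 671) = (281 - 242) - (-671)*(-657) = 39 - 1*440847 = 39 - 440847 = -440808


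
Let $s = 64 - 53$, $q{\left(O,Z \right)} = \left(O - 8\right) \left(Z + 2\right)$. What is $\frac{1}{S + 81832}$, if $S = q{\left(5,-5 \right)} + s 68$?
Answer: $\frac{1}{82589} \approx 1.2108 \cdot 10^{-5}$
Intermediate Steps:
$q{\left(O,Z \right)} = \left(-8 + O\right) \left(2 + Z\right)$
$s = 11$
$S = 757$ ($S = \left(-16 - -40 + 2 \cdot 5 + 5 \left(-5\right)\right) + 11 \cdot 68 = \left(-16 + 40 + 10 - 25\right) + 748 = 9 + 748 = 757$)
$\frac{1}{S + 81832} = \frac{1}{757 + 81832} = \frac{1}{82589}$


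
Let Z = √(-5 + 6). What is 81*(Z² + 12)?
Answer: 1053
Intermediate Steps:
Z = 1 (Z = √1 = 1)
81*(Z² + 12) = 81*(1² + 12) = 81*(1 + 12) = 81*13 = 1053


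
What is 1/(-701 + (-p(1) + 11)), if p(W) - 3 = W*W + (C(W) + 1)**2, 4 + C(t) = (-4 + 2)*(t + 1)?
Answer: -1/743 ≈ -0.0013459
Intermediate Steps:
C(t) = -6 - 2*t (C(t) = -4 + (-4 + 2)*(t + 1) = -4 - 2*(1 + t) = -4 + (-2 - 2*t) = -6 - 2*t)
p(W) = 3 + W**2 + (-5 - 2*W)**2 (p(W) = 3 + (W*W + ((-6 - 2*W) + 1)**2) = 3 + (W**2 + (-5 - 2*W)**2) = 3 + W**2 + (-5 - 2*W)**2)
1/(-701 + (-p(1) + 11)) = 1/(-701 + (-(28 + 5*1**2 + 20*1) + 11)) = 1/(-701 + (-(28 + 5*1 + 20) + 11)) = 1/(-701 + (-(28 + 5 + 20) + 11)) = 1/(-701 + (-1*53 + 11)) = 1/(-701 + (-53 + 11)) = 1/(-701 - 42) = 1/(-743) = -1/743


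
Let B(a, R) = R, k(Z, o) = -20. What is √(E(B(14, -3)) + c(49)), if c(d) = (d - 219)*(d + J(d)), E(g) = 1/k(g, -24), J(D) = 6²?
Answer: I*√1445005/10 ≈ 120.21*I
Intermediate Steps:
J(D) = 36
E(g) = -1/20 (E(g) = 1/(-20) = -1/20)
c(d) = (-219 + d)*(36 + d) (c(d) = (d - 219)*(d + 36) = (-219 + d)*(36 + d))
√(E(B(14, -3)) + c(49)) = √(-1/20 + (-7884 + 49² - 183*49)) = √(-1/20 + (-7884 + 2401 - 8967)) = √(-1/20 - 14450) = √(-289001/20) = I*√1445005/10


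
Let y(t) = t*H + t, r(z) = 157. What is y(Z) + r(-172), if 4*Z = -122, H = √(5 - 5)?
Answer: 253/2 ≈ 126.50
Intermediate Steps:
H = 0 (H = √0 = 0)
Z = -61/2 (Z = (¼)*(-122) = -61/2 ≈ -30.500)
y(t) = t (y(t) = t*0 + t = 0 + t = t)
y(Z) + r(-172) = -61/2 + 157 = 253/2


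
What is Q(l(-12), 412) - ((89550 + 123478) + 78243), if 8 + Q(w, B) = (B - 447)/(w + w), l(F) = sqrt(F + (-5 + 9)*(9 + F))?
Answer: -291279 + 35*I*sqrt(6)/24 ≈ -2.9128e+5 + 3.5722*I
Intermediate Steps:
l(F) = sqrt(36 + 5*F) (l(F) = sqrt(F + 4*(9 + F)) = sqrt(F + (36 + 4*F)) = sqrt(36 + 5*F))
Q(w, B) = -8 + (-447 + B)/(2*w) (Q(w, B) = -8 + (B - 447)/(w + w) = -8 + (-447 + B)/((2*w)) = -8 + (-447 + B)*(1/(2*w)) = -8 + (-447 + B)/(2*w))
Q(l(-12), 412) - ((89550 + 123478) + 78243) = (-447 + 412 - 16*sqrt(36 + 5*(-12)))/(2*(sqrt(36 + 5*(-12)))) - ((89550 + 123478) + 78243) = (-447 + 412 - 16*sqrt(36 - 60))/(2*(sqrt(36 - 60))) - (213028 + 78243) = (-447 + 412 - 32*I*sqrt(6))/(2*(sqrt(-24))) - 1*291271 = (-447 + 412 - 32*I*sqrt(6))/(2*((2*I*sqrt(6)))) - 291271 = (-I*sqrt(6)/12)*(-447 + 412 - 32*I*sqrt(6))/2 - 291271 = (-I*sqrt(6)/12)*(-35 - 32*I*sqrt(6))/2 - 291271 = -I*sqrt(6)*(-35 - 32*I*sqrt(6))/24 - 291271 = -291271 - I*sqrt(6)*(-35 - 32*I*sqrt(6))/24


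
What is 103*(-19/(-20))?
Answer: 1957/20 ≈ 97.850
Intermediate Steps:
103*(-19/(-20)) = 103*(-19*(-1/20)) = 103*(19/20) = 1957/20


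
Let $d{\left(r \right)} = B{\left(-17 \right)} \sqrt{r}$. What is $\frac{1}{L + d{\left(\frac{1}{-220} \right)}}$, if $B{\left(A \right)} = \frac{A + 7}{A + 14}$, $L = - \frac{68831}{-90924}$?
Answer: $\frac{68842288284}{56707646491} - \frac{2755724592 i \sqrt{55}}{56707646491} \approx 1.214 - 0.36039 i$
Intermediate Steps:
$L = \frac{68831}{90924}$ ($L = \left(-68831\right) \left(- \frac{1}{90924}\right) = \frac{68831}{90924} \approx 0.75702$)
$B{\left(A \right)} = \frac{7 + A}{14 + A}$
$d{\left(r \right)} = \frac{10 \sqrt{r}}{3}$ ($d{\left(r \right)} = \frac{7 - 17}{14 - 17} \sqrt{r} = \frac{1}{-3} \left(-10\right) \sqrt{r} = \left(- \frac{1}{3}\right) \left(-10\right) \sqrt{r} = \frac{10 \sqrt{r}}{3}$)
$\frac{1}{L + d{\left(\frac{1}{-220} \right)}} = \frac{1}{\frac{68831}{90924} + \frac{10 \sqrt{\frac{1}{-220}}}{3}} = \frac{1}{\frac{68831}{90924} + \frac{10 \sqrt{- \frac{1}{220}}}{3}} = \frac{1}{\frac{68831}{90924} + \frac{10 \frac{i \sqrt{55}}{110}}{3}} = \frac{1}{\frac{68831}{90924} + \frac{i \sqrt{55}}{33}}$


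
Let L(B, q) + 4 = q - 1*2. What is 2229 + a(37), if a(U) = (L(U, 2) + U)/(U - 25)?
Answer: 8927/4 ≈ 2231.8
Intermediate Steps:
L(B, q) = -6 + q (L(B, q) = -4 + (q - 1*2) = -4 + (q - 2) = -4 + (-2 + q) = -6 + q)
a(U) = (-4 + U)/(-25 + U) (a(U) = ((-6 + 2) + U)/(U - 25) = (-4 + U)/(-25 + U))
2229 + a(37) = 2229 + (-4 + 37)/(-25 + 37) = 2229 + 33/12 = 2229 + (1/12)*33 = 2229 + 11/4 = 8927/4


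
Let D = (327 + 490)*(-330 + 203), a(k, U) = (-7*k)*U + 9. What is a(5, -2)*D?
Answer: -8196961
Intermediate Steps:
a(k, U) = 9 - 7*U*k (a(k, U) = -7*U*k + 9 = 9 - 7*U*k)
D = -103759 (D = 817*(-127) = -103759)
a(5, -2)*D = (9 - 7*(-2)*5)*(-103759) = (9 + 70)*(-103759) = 79*(-103759) = -8196961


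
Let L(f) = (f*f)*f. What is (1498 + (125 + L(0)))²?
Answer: 2634129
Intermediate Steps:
L(f) = f³ (L(f) = f²*f = f³)
(1498 + (125 + L(0)))² = (1498 + (125 + 0³))² = (1498 + (125 + 0))² = (1498 + 125)² = 1623² = 2634129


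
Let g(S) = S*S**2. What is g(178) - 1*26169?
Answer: 5613583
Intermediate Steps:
g(S) = S**3
g(178) - 1*26169 = 178**3 - 1*26169 = 5639752 - 26169 = 5613583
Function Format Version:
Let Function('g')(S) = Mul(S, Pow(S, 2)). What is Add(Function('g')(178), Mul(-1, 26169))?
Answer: 5613583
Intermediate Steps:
Function('g')(S) = Pow(S, 3)
Add(Function('g')(178), Mul(-1, 26169)) = Add(Pow(178, 3), Mul(-1, 26169)) = Add(5639752, -26169) = 5613583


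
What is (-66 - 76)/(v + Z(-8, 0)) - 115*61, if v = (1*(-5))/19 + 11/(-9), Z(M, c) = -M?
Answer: -3919496/557 ≈ -7036.8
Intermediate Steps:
v = -254/171 (v = -5*1/19 + 11*(-1/9) = -5/19 - 11/9 = -254/171 ≈ -1.4854)
(-66 - 76)/(v + Z(-8, 0)) - 115*61 = (-66 - 76)/(-254/171 - 1*(-8)) - 115*61 = -142/(-254/171 + 8) - 7015 = -142/1114/171 - 7015 = -142*171/1114 - 7015 = -12141/557 - 7015 = -3919496/557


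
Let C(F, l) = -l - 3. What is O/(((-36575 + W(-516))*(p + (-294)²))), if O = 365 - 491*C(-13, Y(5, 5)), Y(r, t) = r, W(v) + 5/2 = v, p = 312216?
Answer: -159/547681406 ≈ -2.9031e-7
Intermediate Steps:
W(v) = -5/2 + v
C(F, l) = -3 - l
O = 4293 (O = 365 - 491*(-3 - 1*5) = 365 - 491*(-3 - 5) = 365 - 491*(-8) = 365 + 3928 = 4293)
O/(((-36575 + W(-516))*(p + (-294)²))) = 4293/(((-36575 + (-5/2 - 516))*(312216 + (-294)²))) = 4293/(((-36575 - 1037/2)*(312216 + 86436))) = 4293/((-74187/2*398652)) = 4293/(-14787397962) = 4293*(-1/14787397962) = -159/547681406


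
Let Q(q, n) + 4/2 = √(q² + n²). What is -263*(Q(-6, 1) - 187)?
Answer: 49707 - 263*√37 ≈ 48107.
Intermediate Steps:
Q(q, n) = -2 + √(n² + q²) (Q(q, n) = -2 + √(q² + n²) = -2 + √(n² + q²))
-263*(Q(-6, 1) - 187) = -263*((-2 + √(1² + (-6)²)) - 187) = -263*((-2 + √(1 + 36)) - 187) = -263*((-2 + √37) - 187) = -263*(-189 + √37) = 49707 - 263*√37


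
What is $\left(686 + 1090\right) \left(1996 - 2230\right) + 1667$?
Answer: $-413917$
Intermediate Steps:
$\left(686 + 1090\right) \left(1996 - 2230\right) + 1667 = 1776 \left(-234\right) + 1667 = -415584 + 1667 = -413917$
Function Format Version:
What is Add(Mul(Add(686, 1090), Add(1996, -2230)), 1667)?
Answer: -413917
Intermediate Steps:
Add(Mul(Add(686, 1090), Add(1996, -2230)), 1667) = Add(Mul(1776, -234), 1667) = Add(-415584, 1667) = -413917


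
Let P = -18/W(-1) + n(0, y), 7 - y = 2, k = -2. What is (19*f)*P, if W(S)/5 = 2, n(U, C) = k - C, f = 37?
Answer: -30932/5 ≈ -6186.4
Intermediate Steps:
y = 5 (y = 7 - 1*2 = 7 - 2 = 5)
n(U, C) = -2 - C
W(S) = 10 (W(S) = 5*2 = 10)
P = -44/5 (P = -18/10 + (-2 - 1*5) = -18*⅒ + (-2 - 5) = -9/5 - 7 = -44/5 ≈ -8.8000)
(19*f)*P = (19*37)*(-44/5) = 703*(-44/5) = -30932/5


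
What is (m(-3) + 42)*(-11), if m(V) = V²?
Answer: -561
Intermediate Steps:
(m(-3) + 42)*(-11) = ((-3)² + 42)*(-11) = (9 + 42)*(-11) = 51*(-11) = -561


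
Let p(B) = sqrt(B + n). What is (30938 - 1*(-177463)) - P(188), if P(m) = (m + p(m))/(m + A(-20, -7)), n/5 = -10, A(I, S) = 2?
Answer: 19798001/95 - sqrt(138)/190 ≈ 2.0840e+5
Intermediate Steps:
n = -50 (n = 5*(-10) = -50)
p(B) = sqrt(-50 + B) (p(B) = sqrt(B - 50) = sqrt(-50 + B))
P(m) = (m + sqrt(-50 + m))/(2 + m) (P(m) = (m + sqrt(-50 + m))/(m + 2) = (m + sqrt(-50 + m))/(2 + m))
(30938 - 1*(-177463)) - P(188) = (30938 - 1*(-177463)) - (188 + sqrt(-50 + 188))/(2 + 188) = (30938 + 177463) - (188 + sqrt(138))/190 = 208401 - (188 + sqrt(138))/190 = 208401 - (94/95 + sqrt(138)/190) = 208401 + (-94/95 - sqrt(138)/190) = 19798001/95 - sqrt(138)/190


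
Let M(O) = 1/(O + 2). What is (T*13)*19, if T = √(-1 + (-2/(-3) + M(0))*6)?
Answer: 247*√6 ≈ 605.02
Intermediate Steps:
M(O) = 1/(2 + O)
T = √6 (T = √(-1 + (-2/(-3) + 1/(2 + 0))*6) = √(-1 + (-2*(-⅓) + 1/2)*6) = √(-1 + (⅔ + ½)*6) = √(-1 + (7/6)*6) = √(-1 + 7) = √6 ≈ 2.4495)
(T*13)*19 = (√6*13)*19 = (13*√6)*19 = 247*√6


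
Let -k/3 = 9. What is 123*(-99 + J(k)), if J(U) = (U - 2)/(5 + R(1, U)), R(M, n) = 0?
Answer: -64452/5 ≈ -12890.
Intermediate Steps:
k = -27 (k = -3*9 = -27)
J(U) = -2/5 + U/5 (J(U) = (U - 2)/(5 + 0) = (-2 + U)/5 = (-2 + U)*(1/5) = -2/5 + U/5)
123*(-99 + J(k)) = 123*(-99 + (-2/5 + (1/5)*(-27))) = 123*(-99 + (-2/5 - 27/5)) = 123*(-99 - 29/5) = 123*(-524/5) = -64452/5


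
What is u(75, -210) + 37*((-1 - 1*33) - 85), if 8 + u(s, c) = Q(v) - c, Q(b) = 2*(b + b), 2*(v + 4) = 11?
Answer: -4195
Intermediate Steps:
v = 3/2 (v = -4 + (½)*11 = -4 + 11/2 = 3/2 ≈ 1.5000)
Q(b) = 4*b (Q(b) = 2*(2*b) = 4*b)
u(s, c) = -2 - c (u(s, c) = -8 + (4*(3/2) - c) = -8 + (6 - c) = -2 - c)
u(75, -210) + 37*((-1 - 1*33) - 85) = (-2 - 1*(-210)) + 37*((-1 - 1*33) - 85) = (-2 + 210) + 37*((-1 - 33) - 85) = 208 + 37*(-34 - 85) = 208 + 37*(-119) = 208 - 4403 = -4195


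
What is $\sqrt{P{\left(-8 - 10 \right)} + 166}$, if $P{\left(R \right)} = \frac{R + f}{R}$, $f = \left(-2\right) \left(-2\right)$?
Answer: $\frac{\sqrt{1501}}{3} \approx 12.914$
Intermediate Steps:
$f = 4$
$P{\left(R \right)} = \frac{4 + R}{R}$ ($P{\left(R \right)} = \frac{R + 4}{R} = \frac{4 + R}{R}$)
$\sqrt{P{\left(-8 - 10 \right)} + 166} = \sqrt{\frac{4 - 18}{-8 - 10} + 166} = \sqrt{\frac{4 - 18}{-18} + 166} = \sqrt{\left(- \frac{1}{18}\right) \left(-14\right) + 166} = \sqrt{\frac{7}{9} + 166} = \sqrt{\frac{1501}{9}} = \frac{\sqrt{1501}}{3}$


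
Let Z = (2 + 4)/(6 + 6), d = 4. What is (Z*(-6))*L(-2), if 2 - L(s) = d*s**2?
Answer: 42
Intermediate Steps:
Z = 1/2 (Z = 6/12 = 6*(1/12) = 1/2 ≈ 0.50000)
L(s) = 2 - 4*s**2
(Z*(-6))*L(-2) = ((1/2)*(-6))*(2 - 4*(-2)**2) = -3*(2 - 4*4) = -3*(2 - 16) = -3*(-14) = 42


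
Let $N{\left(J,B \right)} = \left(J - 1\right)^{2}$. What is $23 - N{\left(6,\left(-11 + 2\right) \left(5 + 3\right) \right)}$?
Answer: $-2$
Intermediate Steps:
$N{\left(J,B \right)} = \left(-1 + J\right)^{2}$
$23 - N{\left(6,\left(-11 + 2\right) \left(5 + 3\right) \right)} = 23 - \left(-1 + 6\right)^{2} = 23 - 5^{2} = 23 - 25 = -2$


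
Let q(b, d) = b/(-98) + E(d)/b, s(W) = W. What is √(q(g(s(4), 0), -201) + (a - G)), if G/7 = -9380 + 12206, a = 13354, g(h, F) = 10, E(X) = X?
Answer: I*√31596190/70 ≈ 80.301*I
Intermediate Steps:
q(b, d) = -b/98 + d/b (q(b, d) = b/(-98) + d/b = b*(-1/98) + d/b = -b/98 + d/b)
G = 19782 (G = 7*(-9380 + 12206) = 7*2826 = 19782)
√(q(g(s(4), 0), -201) + (a - G)) = √((-1/98*10 - 201/10) + (13354 - 1*19782)) = √((-5/49 - 201*⅒) + (13354 - 19782)) = √((-5/49 - 201/10) - 6428) = √(-9899/490 - 6428) = √(-3159619/490) = I*√31596190/70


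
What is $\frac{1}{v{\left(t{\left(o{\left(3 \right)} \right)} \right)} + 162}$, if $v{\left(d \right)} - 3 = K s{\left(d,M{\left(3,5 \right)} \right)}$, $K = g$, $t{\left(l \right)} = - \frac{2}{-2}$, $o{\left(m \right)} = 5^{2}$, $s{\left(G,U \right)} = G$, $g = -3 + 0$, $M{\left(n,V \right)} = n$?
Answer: $\frac{1}{162} \approx 0.0061728$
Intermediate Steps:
$g = -3$
$o{\left(m \right)} = 25$
$t{\left(l \right)} = 1$ ($t{\left(l \right)} = \left(-2\right) \left(- \frac{1}{2}\right) = 1$)
$K = -3$
$v{\left(d \right)} = 3 - 3 d$
$\frac{1}{v{\left(t{\left(o{\left(3 \right)} \right)} \right)} + 162} = \frac{1}{\left(3 - 3\right) + 162} = \frac{1}{0 + 162} = \frac{1}{162}$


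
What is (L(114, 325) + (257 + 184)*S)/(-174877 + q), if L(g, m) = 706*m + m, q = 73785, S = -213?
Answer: -67921/50546 ≈ -1.3437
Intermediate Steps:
L(g, m) = 707*m
(L(114, 325) + (257 + 184)*S)/(-174877 + q) = (707*325 + (257 + 184)*(-213))/(-174877 + 73785) = (229775 + 441*(-213))/(-101092) = (229775 - 93933)*(-1/101092) = 135842*(-1/101092) = -67921/50546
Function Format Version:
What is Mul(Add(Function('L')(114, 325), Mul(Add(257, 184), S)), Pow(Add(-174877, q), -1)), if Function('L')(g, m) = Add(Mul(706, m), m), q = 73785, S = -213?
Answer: Rational(-67921, 50546) ≈ -1.3437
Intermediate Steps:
Function('L')(g, m) = Mul(707, m)
Mul(Add(Function('L')(114, 325), Mul(Add(257, 184), S)), Pow(Add(-174877, q), -1)) = Mul(Add(Mul(707, 325), Mul(Add(257, 184), -213)), Pow(Add(-174877, 73785), -1)) = Mul(Add(229775, Mul(441, -213)), Pow(-101092, -1)) = Mul(Add(229775, -93933), Rational(-1, 101092)) = Mul(135842, Rational(-1, 101092)) = Rational(-67921, 50546)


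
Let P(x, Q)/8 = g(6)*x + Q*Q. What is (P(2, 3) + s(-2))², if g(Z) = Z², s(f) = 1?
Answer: 421201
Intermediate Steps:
P(x, Q) = 8*Q² + 288*x (P(x, Q) = 8*(6²*x + Q*Q) = 8*(36*x + Q²) = 8*(Q² + 36*x) = 8*Q² + 288*x)
(P(2, 3) + s(-2))² = ((8*3² + 288*2) + 1)² = ((8*9 + 576) + 1)² = ((72 + 576) + 1)² = (648 + 1)² = 649² = 421201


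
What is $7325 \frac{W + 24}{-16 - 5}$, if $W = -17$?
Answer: $- \frac{7325}{3} \approx -2441.7$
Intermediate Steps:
$7325 \frac{W + 24}{-16 - 5} = 7325 \frac{-17 + 24}{-16 - 5} = 7325 \frac{7}{-21} = 7325 \cdot 7 \left(- \frac{1}{21}\right) = 7325 \left(- \frac{1}{3}\right) = - \frac{7325}{3}$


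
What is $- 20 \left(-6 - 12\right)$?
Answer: $360$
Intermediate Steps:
$- 20 \left(-6 - 12\right) = \left(-20\right) \left(-18\right) = 360$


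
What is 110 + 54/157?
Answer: 17324/157 ≈ 110.34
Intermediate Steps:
110 + 54/157 = 17324/157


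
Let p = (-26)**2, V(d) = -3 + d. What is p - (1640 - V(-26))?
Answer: -993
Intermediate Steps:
p = 676
p - (1640 - V(-26)) = 676 - (1640 - (-3 - 26)) = 676 - (1640 - 1*(-29)) = 676 - (1640 + 29) = 676 - 1*1669 = 676 - 1669 = -993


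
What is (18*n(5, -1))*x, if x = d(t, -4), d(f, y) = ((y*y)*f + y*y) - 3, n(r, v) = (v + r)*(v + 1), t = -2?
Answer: 0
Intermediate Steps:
n(r, v) = (1 + v)*(r + v) (n(r, v) = (r + v)*(1 + v) = (1 + v)*(r + v))
d(f, y) = -3 + y² + f*y² (d(f, y) = (y²*f + y²) - 3 = (f*y² + y²) - 3 = (y² + f*y²) - 3 = -3 + y² + f*y²)
x = -19 (x = -3 + (-4)² - 2*(-4)² = -3 + 16 - 2*16 = -3 + 16 - 32 = -19)
(18*n(5, -1))*x = (18*(5 - 1 + (-1)² + 5*(-1)))*(-19) = (18*(5 - 1 + 1 - 5))*(-19) = (18*0)*(-19) = 0*(-19) = 0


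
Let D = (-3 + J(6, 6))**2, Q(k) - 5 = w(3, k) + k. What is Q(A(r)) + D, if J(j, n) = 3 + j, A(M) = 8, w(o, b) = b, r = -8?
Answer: 57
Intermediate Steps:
Q(k) = 5 + 2*k (Q(k) = 5 + (k + k) = 5 + 2*k)
D = 36 (D = (-3 + (3 + 6))**2 = (-3 + 9)**2 = 6**2 = 36)
Q(A(r)) + D = (5 + 2*8) + 36 = (5 + 16) + 36 = 21 + 36 = 57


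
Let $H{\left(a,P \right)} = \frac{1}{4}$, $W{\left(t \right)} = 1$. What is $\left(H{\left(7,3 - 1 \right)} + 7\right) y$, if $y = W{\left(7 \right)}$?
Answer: $\frac{29}{4} \approx 7.25$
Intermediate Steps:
$y = 1$
$H{\left(a,P \right)} = \frac{1}{4}$
$\left(H{\left(7,3 - 1 \right)} + 7\right) y = \left(\frac{1}{4} + 7\right) 1 = \frac{29}{4} \cdot 1 = \frac{29}{4}$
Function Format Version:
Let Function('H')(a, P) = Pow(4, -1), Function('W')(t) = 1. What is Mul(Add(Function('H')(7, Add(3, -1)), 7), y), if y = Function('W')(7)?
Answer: Rational(29, 4) ≈ 7.2500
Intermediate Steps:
y = 1
Function('H')(a, P) = Rational(1, 4)
Mul(Add(Function('H')(7, Add(3, -1)), 7), y) = Mul(Add(Rational(1, 4), 7), 1) = Mul(Rational(29, 4), 1) = Rational(29, 4)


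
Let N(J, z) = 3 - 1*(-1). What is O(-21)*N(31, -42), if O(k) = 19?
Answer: 76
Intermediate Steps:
N(J, z) = 4 (N(J, z) = 3 + 1 = 4)
O(-21)*N(31, -42) = 19*4 = 76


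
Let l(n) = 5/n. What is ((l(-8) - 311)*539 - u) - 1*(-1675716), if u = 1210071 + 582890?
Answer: -2281687/8 ≈ -2.8521e+5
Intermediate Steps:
u = 1792961
((l(-8) - 311)*539 - u) - 1*(-1675716) = ((5/(-8) - 311)*539 - 1*1792961) - 1*(-1675716) = ((5*(-⅛) - 311)*539 - 1792961) + 1675716 = ((-5/8 - 311)*539 - 1792961) + 1675716 = (-2493/8*539 - 1792961) + 1675716 = (-1343727/8 - 1792961) + 1675716 = -15687415/8 + 1675716 = -2281687/8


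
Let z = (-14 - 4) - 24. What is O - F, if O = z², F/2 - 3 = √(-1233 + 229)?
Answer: 1758 - 4*I*√251 ≈ 1758.0 - 63.372*I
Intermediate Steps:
z = -42 (z = -18 - 24 = -42)
F = 6 + 4*I*√251 (F = 6 + 2*√(-1233 + 229) = 6 + 2*√(-1004) = 6 + 2*(2*I*√251) = 6 + 4*I*√251 ≈ 6.0 + 63.372*I)
O = 1764 (O = (-42)² = 1764)
O - F = 1764 - (6 + 4*I*√251) = 1764 + (-6 - 4*I*√251) = 1758 - 4*I*√251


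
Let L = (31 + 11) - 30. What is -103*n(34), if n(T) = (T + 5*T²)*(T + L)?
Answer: -27546732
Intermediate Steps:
L = 12 (L = 42 - 30 = 12)
n(T) = (12 + T)*(T + 5*T²) (n(T) = (T + 5*T²)*(T + 12) = (T + 5*T²)*(12 + T) = (12 + T)*(T + 5*T²))
-103*n(34) = -3502*(12 + 5*34² + 61*34) = -3502*(12 + 5*1156 + 2074) = -3502*(12 + 5780 + 2074) = -3502*7866 = -103*267444 = -27546732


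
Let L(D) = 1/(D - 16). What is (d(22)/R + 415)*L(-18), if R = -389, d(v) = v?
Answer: -161413/13226 ≈ -12.204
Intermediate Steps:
L(D) = 1/(-16 + D)
(d(22)/R + 415)*L(-18) = (22/(-389) + 415)/(-16 - 18) = (22*(-1/389) + 415)/(-34) = (-22/389 + 415)*(-1/34) = (161413/389)*(-1/34) = -161413/13226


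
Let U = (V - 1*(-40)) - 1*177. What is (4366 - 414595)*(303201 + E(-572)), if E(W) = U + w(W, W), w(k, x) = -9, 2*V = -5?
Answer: -248641848045/2 ≈ -1.2432e+11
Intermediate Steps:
V = -5/2 (V = (½)*(-5) = -5/2 ≈ -2.5000)
U = -279/2 (U = (-5/2 - 1*(-40)) - 1*177 = (-5/2 + 40) - 177 = 75/2 - 177 = -279/2 ≈ -139.50)
E(W) = -297/2 (E(W) = -279/2 - 9 = -297/2)
(4366 - 414595)*(303201 + E(-572)) = (4366 - 414595)*(303201 - 297/2) = -410229*606105/2 = -248641848045/2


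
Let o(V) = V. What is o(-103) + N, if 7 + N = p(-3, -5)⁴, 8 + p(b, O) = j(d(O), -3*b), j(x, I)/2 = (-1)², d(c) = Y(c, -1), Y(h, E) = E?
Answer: 1186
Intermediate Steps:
d(c) = -1
j(x, I) = 2 (j(x, I) = 2*(-1)² = 2*1 = 2)
p(b, O) = -6 (p(b, O) = -8 + 2 = -6)
N = 1289 (N = -7 + (-6)⁴ = -7 + 1296 = 1289)
o(-103) + N = -103 + 1289 = 1186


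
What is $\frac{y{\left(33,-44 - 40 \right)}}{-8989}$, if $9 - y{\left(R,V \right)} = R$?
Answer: $\frac{24}{8989} \approx 0.0026699$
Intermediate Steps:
$y{\left(R,V \right)} = 9 - R$
$\frac{y{\left(33,-44 - 40 \right)}}{-8989} = \frac{9 - 33}{-8989} = \left(9 - 33\right) \left(- \frac{1}{8989}\right) = \left(-24\right) \left(- \frac{1}{8989}\right) = \frac{24}{8989}$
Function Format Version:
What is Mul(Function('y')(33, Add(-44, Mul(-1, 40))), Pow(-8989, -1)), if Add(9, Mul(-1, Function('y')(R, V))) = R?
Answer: Rational(24, 8989) ≈ 0.0026699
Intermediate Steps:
Function('y')(R, V) = Add(9, Mul(-1, R))
Mul(Function('y')(33, Add(-44, Mul(-1, 40))), Pow(-8989, -1)) = Mul(Add(9, Mul(-1, 33)), Pow(-8989, -1)) = Mul(Add(9, -33), Rational(-1, 8989)) = Mul(-24, Rational(-1, 8989)) = Rational(24, 8989)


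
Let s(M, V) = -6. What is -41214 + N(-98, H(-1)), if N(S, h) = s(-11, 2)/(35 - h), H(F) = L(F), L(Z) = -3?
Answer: -783069/19 ≈ -41214.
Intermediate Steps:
H(F) = -3
N(S, h) = -6/(35 - h)
-41214 + N(-98, H(-1)) = -41214 + 6/(-35 - 3) = -41214 + 6/(-38) = -41214 + 6*(-1/38) = -41214 - 3/19 = -783069/19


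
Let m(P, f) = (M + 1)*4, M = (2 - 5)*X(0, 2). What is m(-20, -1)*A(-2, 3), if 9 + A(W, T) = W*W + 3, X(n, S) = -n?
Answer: -8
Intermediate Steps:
A(W, T) = -6 + W² (A(W, T) = -9 + (W*W + 3) = -9 + (W² + 3) = -9 + (3 + W²) = -6 + W²)
M = 0 (M = (2 - 5)*(-1*0) = -3*0 = 0)
m(P, f) = 4 (m(P, f) = (0 + 1)*4 = 1*4 = 4)
m(-20, -1)*A(-2, 3) = 4*(-6 + (-2)²) = 4*(-6 + 4) = 4*(-2) = -8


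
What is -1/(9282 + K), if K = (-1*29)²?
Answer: -1/10123 ≈ -9.8785e-5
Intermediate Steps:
K = 841 (K = (-29)² = 841)
-1/(9282 + K) = -1/(9282 + 841) = -1/10123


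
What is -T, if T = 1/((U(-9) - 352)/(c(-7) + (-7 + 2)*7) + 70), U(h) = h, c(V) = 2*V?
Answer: -49/3791 ≈ -0.012925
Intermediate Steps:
T = 49/3791 (T = 1/((-9 - 352)/(2*(-7) + (-7 + 2)*7) + 70) = 1/(-361/(-14 - 5*7) + 70) = 1/(-361/(-14 - 35) + 70) = 1/(-361/(-49) + 70) = 1/(-361*(-1/49) + 70) = 1/(361/49 + 70) = 1/(3791/49) = 49/3791 ≈ 0.012925)
-T = -1*49/3791 = -49/3791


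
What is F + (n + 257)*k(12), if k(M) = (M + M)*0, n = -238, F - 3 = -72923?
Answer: -72920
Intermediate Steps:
F = -72920 (F = 3 - 72923 = -72920)
k(M) = 0 (k(M) = (2*M)*0 = 0)
F + (n + 257)*k(12) = -72920 + (-238 + 257)*0 = -72920 + 19*0 = -72920 + 0 = -72920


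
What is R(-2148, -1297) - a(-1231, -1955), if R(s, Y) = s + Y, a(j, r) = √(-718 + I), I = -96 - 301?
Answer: -3445 - I*√1115 ≈ -3445.0 - 33.392*I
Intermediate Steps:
I = -397
a(j, r) = I*√1115 (a(j, r) = √(-718 - 397) = √(-1115) = I*√1115)
R(s, Y) = Y + s
R(-2148, -1297) - a(-1231, -1955) = (-1297 - 2148) - I*√1115 = -3445 - I*√1115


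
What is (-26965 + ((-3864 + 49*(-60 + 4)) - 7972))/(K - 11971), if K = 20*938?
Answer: -41545/6789 ≈ -6.1195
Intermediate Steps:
K = 18760
(-26965 + ((-3864 + 49*(-60 + 4)) - 7972))/(K - 11971) = (-26965 + ((-3864 + 49*(-60 + 4)) - 7972))/(18760 - 11971) = (-26965 + ((-3864 + 49*(-56)) - 7972))/6789 = (-26965 + ((-3864 - 2744) - 7972))*(1/6789) = (-26965 + (-6608 - 7972))*(1/6789) = (-26965 - 14580)*(1/6789) = -41545*1/6789 = -41545/6789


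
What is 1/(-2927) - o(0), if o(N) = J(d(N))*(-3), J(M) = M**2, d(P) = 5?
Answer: 219524/2927 ≈ 75.000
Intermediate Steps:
o(N) = -75 (o(N) = 5**2*(-3) = 25*(-3) = -75)
1/(-2927) - o(0) = 1/(-2927) - 1*(-75) = -1/2927 + 75 = 219524/2927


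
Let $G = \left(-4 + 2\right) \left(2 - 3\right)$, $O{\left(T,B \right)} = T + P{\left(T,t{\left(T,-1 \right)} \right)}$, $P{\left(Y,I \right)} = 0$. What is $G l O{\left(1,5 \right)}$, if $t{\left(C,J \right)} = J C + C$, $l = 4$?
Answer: $8$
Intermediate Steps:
$t{\left(C,J \right)} = C + C J$ ($t{\left(C,J \right)} = C J + C = C + C J$)
$O{\left(T,B \right)} = T$ ($O{\left(T,B \right)} = T + 0 = T$)
$G = 2$ ($G = \left(-2\right) \left(-1\right) = 2$)
$G l O{\left(1,5 \right)} = 2 \cdot 4 \cdot 1 = 8 \cdot 1 = 8$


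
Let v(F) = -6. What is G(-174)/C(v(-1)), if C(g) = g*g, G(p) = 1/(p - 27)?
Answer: -1/7236 ≈ -0.00013820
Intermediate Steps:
G(p) = 1/(-27 + p)
C(g) = g²
G(-174)/C(v(-1)) = 1/((-27 - 174)*((-6)²)) = 1/(-201*36) = -1/201*1/36 = -1/7236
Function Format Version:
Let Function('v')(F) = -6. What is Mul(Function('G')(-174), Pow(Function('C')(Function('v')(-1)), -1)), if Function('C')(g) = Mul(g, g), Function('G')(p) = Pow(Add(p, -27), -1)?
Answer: Rational(-1, 7236) ≈ -0.00013820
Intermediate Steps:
Function('G')(p) = Pow(Add(-27, p), -1)
Function('C')(g) = Pow(g, 2)
Mul(Function('G')(-174), Pow(Function('C')(Function('v')(-1)), -1)) = Mul(Pow(Add(-27, -174), -1), Pow(Pow(-6, 2), -1)) = Mul(Pow(-201, -1), Pow(36, -1)) = Mul(Rational(-1, 201), Rational(1, 36)) = Rational(-1, 7236)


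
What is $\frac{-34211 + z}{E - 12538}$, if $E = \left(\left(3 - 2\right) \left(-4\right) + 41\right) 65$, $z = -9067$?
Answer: $\frac{43278}{10133} \approx 4.271$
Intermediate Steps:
$E = 2405$ ($E = \left(1 \left(-4\right) + 41\right) 65 = \left(-4 + 41\right) 65 = 37 \cdot 65 = 2405$)
$\frac{-34211 + z}{E - 12538} = \frac{-34211 - 9067}{2405 - 12538} = - \frac{43278}{-10133} = \left(-43278\right) \left(- \frac{1}{10133}\right) = \frac{43278}{10133}$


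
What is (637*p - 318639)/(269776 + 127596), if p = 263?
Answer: -37777/99343 ≈ -0.38027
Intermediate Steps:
(637*p - 318639)/(269776 + 127596) = (637*263 - 318639)/(269776 + 127596) = (167531 - 318639)/397372 = -151108*1/397372 = -37777/99343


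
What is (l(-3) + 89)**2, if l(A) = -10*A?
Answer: 14161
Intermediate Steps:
(l(-3) + 89)**2 = (-10*(-3) + 89)**2 = (30 + 89)**2 = 119**2 = 14161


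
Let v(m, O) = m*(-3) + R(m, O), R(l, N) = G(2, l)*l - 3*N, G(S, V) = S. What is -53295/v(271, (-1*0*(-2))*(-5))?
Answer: 53295/271 ≈ 196.66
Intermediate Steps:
R(l, N) = -3*N + 2*l (R(l, N) = 2*l - 3*N = -3*N + 2*l)
v(m, O) = -m - 3*O (v(m, O) = m*(-3) + (-3*O + 2*m) = -3*m + (-3*O + 2*m) = -m - 3*O)
-53295/v(271, (-1*0*(-2))*(-5)) = -53295/(-1*271 - 3*-1*0*(-2)*(-5)) = -53295/(-271 - 3*0*(-2)*(-5)) = -53295/(-271 - 0*(-5)) = -53295/(-271 - 3*0) = -53295/(-271 + 0) = -53295/(-271) = -53295*(-1/271) = 53295/271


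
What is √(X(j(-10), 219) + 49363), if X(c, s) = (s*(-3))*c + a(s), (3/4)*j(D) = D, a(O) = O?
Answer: √58342 ≈ 241.54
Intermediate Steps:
j(D) = 4*D/3
X(c, s) = s - 3*c*s (X(c, s) = (s*(-3))*c + s = (-3*s)*c + s = -3*c*s + s = s - 3*c*s)
√(X(j(-10), 219) + 49363) = √(219*(1 - 4*(-10)) + 49363) = √(219*(1 - 3*(-40/3)) + 49363) = √(219*(1 + 40) + 49363) = √(219*41 + 49363) = √(8979 + 49363) = √58342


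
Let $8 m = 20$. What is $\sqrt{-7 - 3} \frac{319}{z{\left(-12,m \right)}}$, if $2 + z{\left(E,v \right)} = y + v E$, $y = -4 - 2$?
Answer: $- \frac{319 i \sqrt{10}}{38} \approx - 26.546 i$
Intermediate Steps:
$m = \frac{5}{2}$ ($m = \frac{1}{8} \cdot 20 = \frac{5}{2} \approx 2.5$)
$y = -6$ ($y = -4 - 2 = -6$)
$z{\left(E,v \right)} = -8 + E v$ ($z{\left(E,v \right)} = -2 + \left(-6 + v E\right) = -2 + \left(-6 + E v\right) = -8 + E v$)
$\sqrt{-7 - 3} \frac{319}{z{\left(-12,m \right)}} = \sqrt{-7 - 3} \frac{319}{-8 - 30} = \sqrt{-10} \frac{319}{-8 - 30} = i \sqrt{10} \frac{319}{-38} = i \sqrt{10} \cdot 319 \left(- \frac{1}{38}\right) = i \sqrt{10} \left(- \frac{319}{38}\right) = - \frac{319 i \sqrt{10}}{38}$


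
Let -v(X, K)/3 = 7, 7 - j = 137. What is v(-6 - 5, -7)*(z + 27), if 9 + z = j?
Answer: 2352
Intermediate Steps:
j = -130 (j = 7 - 1*137 = 7 - 137 = -130)
z = -139 (z = -9 - 130 = -139)
v(X, K) = -21 (v(X, K) = -3*7 = -21)
v(-6 - 5, -7)*(z + 27) = -21*(-139 + 27) = -21*(-112) = 2352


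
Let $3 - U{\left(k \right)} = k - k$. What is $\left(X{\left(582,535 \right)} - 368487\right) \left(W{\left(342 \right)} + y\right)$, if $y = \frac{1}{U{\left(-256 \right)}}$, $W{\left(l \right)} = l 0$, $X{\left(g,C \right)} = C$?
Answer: $- \frac{367952}{3} \approx -1.2265 \cdot 10^{5}$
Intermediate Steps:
$U{\left(k \right)} = 3$ ($U{\left(k \right)} = 3 - \left(k - k\right) = 3 - 0 = 3 + 0 = 3$)
$W{\left(l \right)} = 0$
$y = \frac{1}{3} \approx 0.33333$
$\left(X{\left(582,535 \right)} - 368487\right) \left(W{\left(342 \right)} + y\right) = \left(535 - 368487\right) \left(0 + \frac{1}{3}\right) = \left(-367952\right) \frac{1}{3} = - \frac{367952}{3}$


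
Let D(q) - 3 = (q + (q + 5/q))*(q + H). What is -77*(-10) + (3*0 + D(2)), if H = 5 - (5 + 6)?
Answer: 747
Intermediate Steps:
H = -6 (H = 5 - 1*11 = 5 - 11 = -6)
D(q) = 3 + (-6 + q)*(2*q + 5/q) (D(q) = 3 + (q + (q + 5/q))*(q - 6) = 3 + (2*q + 5/q)*(-6 + q) = 3 + (-6 + q)*(2*q + 5/q))
-77*(-10) + (3*0 + D(2)) = -77*(-10) + (3*0 + (8 - 30/2 - 12*2 + 2*2²)) = 770 + (0 + (8 - 30*½ - 24 + 2*4)) = 770 + (0 + (8 - 15 - 24 + 8)) = 770 + (0 - 23) = 770 - 23 = 747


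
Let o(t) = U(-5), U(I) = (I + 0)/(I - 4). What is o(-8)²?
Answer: 25/81 ≈ 0.30864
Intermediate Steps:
U(I) = I/(-4 + I)
o(t) = 5/9 (o(t) = -5/(-4 - 5) = -5/(-9) = -5*(-⅑) = 5/9)
o(-8)² = (5/9)² = 25/81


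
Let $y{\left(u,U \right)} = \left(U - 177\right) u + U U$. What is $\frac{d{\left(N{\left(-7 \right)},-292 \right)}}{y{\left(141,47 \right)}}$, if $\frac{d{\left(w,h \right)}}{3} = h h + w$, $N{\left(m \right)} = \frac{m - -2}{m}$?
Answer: $- \frac{38097}{2401} \approx -15.867$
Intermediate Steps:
$N{\left(m \right)} = \frac{2 + m}{m}$ ($N{\left(m \right)} = \frac{m + 2}{m} = \frac{2 + m}{m}$)
$d{\left(w,h \right)} = 3 w + 3 h^{2}$ ($d{\left(w,h \right)} = 3 \left(h h + w\right) = 3 \left(h^{2} + w\right) = 3 \left(w + h^{2}\right) = 3 w + 3 h^{2}$)
$y{\left(u,U \right)} = U^{2} + u \left(-177 + U\right)$ ($y{\left(u,U \right)} = \left(-177 + U\right) u + U^{2} = u \left(-177 + U\right) + U^{2} = U^{2} + u \left(-177 + U\right)$)
$\frac{d{\left(N{\left(-7 \right)},-292 \right)}}{y{\left(141,47 \right)}} = \frac{3 \frac{2 - 7}{-7} + 3 \left(-292\right)^{2}}{47^{2} - 24957 + 47 \cdot 141} = \frac{3 \left(\left(- \frac{1}{7}\right) \left(-5\right)\right) + 3 \cdot 85264}{2209 - 24957 + 6627} = \frac{3 \cdot \frac{5}{7} + 255792}{-16121} = \left(\frac{15}{7} + 255792\right) \left(- \frac{1}{16121}\right) = \frac{1790559}{7} \left(- \frac{1}{16121}\right) = - \frac{38097}{2401}$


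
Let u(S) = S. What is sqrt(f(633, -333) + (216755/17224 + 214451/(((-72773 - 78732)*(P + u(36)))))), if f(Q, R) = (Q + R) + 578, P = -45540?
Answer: 163*sqrt(12820902092029207180045)/618456742440 ≈ 29.843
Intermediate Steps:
f(Q, R) = 578 + Q + R
sqrt(f(633, -333) + (216755/17224 + 214451/(((-72773 - 78732)*(P + u(36)))))) = sqrt((578 + 633 - 333) + (216755/17224 + 214451/(((-72773 - 78732)*(-45540 + 36))))) = sqrt(878 + (216755*(1/17224) + 214451/((-151505*(-45504))))) = sqrt(878 + (216755/17224 + 214451/6894083520)) = sqrt(878 + 186791345885203/14842961818560) = sqrt(13218911822580883/14842961818560) = 163*sqrt(12820902092029207180045)/618456742440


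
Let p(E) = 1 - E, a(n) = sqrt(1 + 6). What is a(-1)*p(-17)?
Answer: 18*sqrt(7) ≈ 47.624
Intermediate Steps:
a(n) = sqrt(7)
a(-1)*p(-17) = sqrt(7)*(1 - 1*(-17)) = sqrt(7)*(1 + 17) = sqrt(7)*18 = 18*sqrt(7)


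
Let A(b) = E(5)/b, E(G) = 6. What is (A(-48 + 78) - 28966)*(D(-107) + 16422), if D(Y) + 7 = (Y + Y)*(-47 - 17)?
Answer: -4360946019/5 ≈ -8.7219e+8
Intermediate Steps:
A(b) = 6/b
D(Y) = -7 - 128*Y (D(Y) = -7 + (Y + Y)*(-47 - 17) = -7 + (2*Y)*(-64) = -7 - 128*Y)
(A(-48 + 78) - 28966)*(D(-107) + 16422) = (6/(-48 + 78) - 28966)*((-7 - 128*(-107)) + 16422) = (6/30 - 28966)*((-7 + 13696) + 16422) = (6*(1/30) - 28966)*(13689 + 16422) = (⅕ - 28966)*30111 = -144829/5*30111 = -4360946019/5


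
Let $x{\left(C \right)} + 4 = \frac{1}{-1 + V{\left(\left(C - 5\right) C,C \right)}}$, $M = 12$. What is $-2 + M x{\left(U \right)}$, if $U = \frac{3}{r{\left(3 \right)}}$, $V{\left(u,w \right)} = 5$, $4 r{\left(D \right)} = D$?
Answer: $-47$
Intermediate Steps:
$r{\left(D \right)} = \frac{D}{4}$
$U = 4$ ($U = \frac{3}{\frac{1}{4} \cdot 3} = \frac{3}{\frac{3}{4}} = 3 \cdot \frac{4}{3} = 4$)
$x{\left(C \right)} = - \frac{15}{4}$ ($x{\left(C \right)} = -4 + \frac{1}{-1 + 5} = -4 + \frac{1}{4} = - \frac{15}{4}$)
$-2 + M x{\left(U \right)} = -2 + 12 \left(- \frac{15}{4}\right) = -2 - 45 = -47$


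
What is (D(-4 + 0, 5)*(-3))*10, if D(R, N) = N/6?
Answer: -25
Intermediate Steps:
D(R, N) = N/6 (D(R, N) = N*(1/6) = N/6)
(D(-4 + 0, 5)*(-3))*10 = (((1/6)*5)*(-3))*10 = ((5/6)*(-3))*10 = -5/2*10 = -25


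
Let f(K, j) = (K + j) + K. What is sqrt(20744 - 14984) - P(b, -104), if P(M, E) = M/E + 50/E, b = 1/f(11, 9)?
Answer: 1551/3224 + 24*sqrt(10) ≈ 76.376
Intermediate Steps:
f(K, j) = j + 2*K
b = 1/31 (b = 1/(9 + 2*11) = 1/(9 + 22) = 1/31 ≈ 0.032258)
P(M, E) = 50/E + M/E
sqrt(20744 - 14984) - P(b, -104) = sqrt(20744 - 14984) - (50 + 1/31)/(-104) = sqrt(5760) - (-1)*1551/(104*31) = 24*sqrt(10) - 1*(-1551/3224) = 24*sqrt(10) + 1551/3224 = 1551/3224 + 24*sqrt(10)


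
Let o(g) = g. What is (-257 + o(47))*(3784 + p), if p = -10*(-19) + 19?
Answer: -838530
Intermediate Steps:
p = 209 (p = 190 + 19 = 209)
(-257 + o(47))*(3784 + p) = (-257 + 47)*(3784 + 209) = -210*3993 = -838530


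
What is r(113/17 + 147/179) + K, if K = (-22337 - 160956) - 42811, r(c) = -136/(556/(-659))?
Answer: -31406050/139 ≈ -2.2594e+5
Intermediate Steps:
r(c) = 22406/139 (r(c) = -136/(556*(-1/659)) = -136/(-556/659) = -136*(-659/556) = 22406/139)
K = -226104 (K = -183293 - 42811 = -226104)
r(113/17 + 147/179) + K = 22406/139 - 226104 = -31406050/139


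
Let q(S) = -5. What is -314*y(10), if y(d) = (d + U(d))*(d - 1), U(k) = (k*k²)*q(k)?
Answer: 14101740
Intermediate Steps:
U(k) = -5*k³ (U(k) = (k*k²)*(-5) = k³*(-5) = -5*k³)
y(d) = (-1 + d)*(d - 5*d³) (y(d) = (d - 5*d³)*(d - 1) = (d - 5*d³)*(-1 + d) = (-1 + d)*(d - 5*d³))
-314*y(10) = -3140*(-1 + 10 - 5*10³ + 5*10²) = -3140*(-1 + 10 - 5*1000 + 5*100) = -3140*(-1 + 10 - 5000 + 500) = -3140*(-4491) = -314*(-44910) = 14101740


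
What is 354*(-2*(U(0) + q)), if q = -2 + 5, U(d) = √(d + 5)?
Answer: -2124 - 708*√5 ≈ -3707.1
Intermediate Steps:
U(d) = √(5 + d)
q = 3
354*(-2*(U(0) + q)) = 354*(-2*(√(5 + 0) + 3)) = 354*(-2*(√5 + 3)) = 354*(-2*(3 + √5)) = 354*(-6 - 2*√5) = -2124 - 708*√5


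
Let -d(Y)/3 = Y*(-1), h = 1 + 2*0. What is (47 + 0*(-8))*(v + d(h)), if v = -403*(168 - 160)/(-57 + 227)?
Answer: -63779/85 ≈ -750.34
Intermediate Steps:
h = 1 (h = 1 + 0 = 1)
d(Y) = 3*Y (d(Y) = -3*Y*(-1) = -(-3)*Y = 3*Y)
v = -1612/85 (v = -403/(170/8) = -403/(170*(⅛)) = -403/85/4 = -403*4/85 = -1612/85 ≈ -18.965)
(47 + 0*(-8))*(v + d(h)) = (47 + 0*(-8))*(-1612/85 + 3*1) = (47 + 0)*(-1612/85 + 3) = 47*(-1357/85) = -63779/85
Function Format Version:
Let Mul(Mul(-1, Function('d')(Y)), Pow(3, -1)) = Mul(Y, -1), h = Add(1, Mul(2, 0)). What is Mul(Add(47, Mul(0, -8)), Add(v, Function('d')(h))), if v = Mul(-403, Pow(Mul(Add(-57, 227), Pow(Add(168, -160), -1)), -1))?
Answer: Rational(-63779, 85) ≈ -750.34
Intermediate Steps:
h = 1 (h = Add(1, 0) = 1)
Function('d')(Y) = Mul(3, Y) (Function('d')(Y) = Mul(-3, Mul(Y, -1)) = Mul(-3, Mul(-1, Y)) = Mul(3, Y))
v = Rational(-1612, 85) (v = Mul(-403, Pow(Mul(170, Pow(8, -1)), -1)) = Mul(-403, Pow(Mul(170, Rational(1, 8)), -1)) = Mul(-403, Pow(Rational(85, 4), -1)) = Mul(-403, Rational(4, 85)) = Rational(-1612, 85) ≈ -18.965)
Mul(Add(47, Mul(0, -8)), Add(v, Function('d')(h))) = Mul(Add(47, Mul(0, -8)), Add(Rational(-1612, 85), Mul(3, 1))) = Mul(Add(47, 0), Add(Rational(-1612, 85), 3)) = Mul(47, Rational(-1357, 85)) = Rational(-63779, 85)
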